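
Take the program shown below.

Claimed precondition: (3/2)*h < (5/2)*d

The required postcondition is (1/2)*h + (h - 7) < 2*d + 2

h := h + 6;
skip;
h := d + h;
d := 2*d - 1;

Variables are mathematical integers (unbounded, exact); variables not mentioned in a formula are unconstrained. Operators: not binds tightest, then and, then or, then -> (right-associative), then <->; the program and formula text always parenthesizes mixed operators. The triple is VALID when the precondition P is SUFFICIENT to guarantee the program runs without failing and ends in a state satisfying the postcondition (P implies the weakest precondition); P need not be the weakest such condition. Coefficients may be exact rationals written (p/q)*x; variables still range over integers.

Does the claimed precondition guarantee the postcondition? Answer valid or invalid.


Working backward. After the program, the postcondition (1/2)*h + (h - 7) < 2*d + 2 must hold; in canonical form it is (3/2)*h < 2*d + 9.
Before d := 2*d - 1: (3/2)*h < 4*d + 7
Before h := d + h: (3/2)*h < (5/2)*d + 7
Before skip: (3/2)*h < (5/2)*d + 7
Before h := h + 6: (3/2)*h < (5/2)*d - 2
The weakest precondition is (3/2)*h < (5/2)*d - 2.
Check whether (3/2)*h < (5/2)*d implies it.
Countermodel: at the initial state d = 2, h = 3, the precondition holds but the weakest precondition fails.
Answer: invalid


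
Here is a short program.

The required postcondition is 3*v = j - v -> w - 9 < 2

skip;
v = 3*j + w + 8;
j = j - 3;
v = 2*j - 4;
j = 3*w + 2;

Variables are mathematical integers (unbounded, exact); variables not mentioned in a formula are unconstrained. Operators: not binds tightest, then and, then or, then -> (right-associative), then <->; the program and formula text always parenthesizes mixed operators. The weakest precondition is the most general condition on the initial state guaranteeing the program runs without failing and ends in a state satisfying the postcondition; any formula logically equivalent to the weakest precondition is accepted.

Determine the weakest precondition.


Working backward. After the program, the postcondition 3*v = j - v -> w - 9 < 2 must hold; in canonical form it is 4*v = j -> w < 11.
Before j := 3*w + 2: 4*v = 3*w + 2 -> w < 11
Before v := 2*j - 4: 8*j = 3*w + 18 -> w < 11
Before j := j - 3: 8*j = 3*w + 42 -> w < 11
Before v := 3*j + w + 8: 8*j = 3*w + 42 -> w < 11
Before skip: 8*j = 3*w + 42 -> w < 11
Answer: WP = 8*j = 3*w + 42 -> w < 11


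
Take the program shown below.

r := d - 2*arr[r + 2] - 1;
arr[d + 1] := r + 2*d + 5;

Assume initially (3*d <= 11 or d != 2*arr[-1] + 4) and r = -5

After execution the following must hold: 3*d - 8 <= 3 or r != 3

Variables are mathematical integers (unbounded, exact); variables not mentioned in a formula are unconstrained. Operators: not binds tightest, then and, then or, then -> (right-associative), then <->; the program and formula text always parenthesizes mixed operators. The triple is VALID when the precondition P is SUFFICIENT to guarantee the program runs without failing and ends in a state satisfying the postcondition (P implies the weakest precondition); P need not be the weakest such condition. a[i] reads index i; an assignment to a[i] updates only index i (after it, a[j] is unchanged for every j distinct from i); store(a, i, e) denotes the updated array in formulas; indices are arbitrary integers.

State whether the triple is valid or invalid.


Working backward. After the program, the postcondition 3*d - 8 <= 3 or r != 3 must hold; in canonical form it is 3*d <= 11 or r != 3.
Before arr[d + 1] := r + 2*d + 5: 3*d <= 11 or r != 3
Before r := d - 2*arr[r + 2] - 1: 3*d <= 11 or d != 2*arr[r + 2] + 4
The weakest precondition is 3*d <= 11 or d != 2*arr[r + 2] + 4.
Check whether (3*d <= 11 or d != 2*arr[-1] + 4) and r = -5 implies it.
Countermodel: at the initial state arr = {[-3] = 0, [-1] = 1, elsewhere 1}, d = 4, r = -5, the precondition holds but the weakest precondition fails.
Answer: invalid


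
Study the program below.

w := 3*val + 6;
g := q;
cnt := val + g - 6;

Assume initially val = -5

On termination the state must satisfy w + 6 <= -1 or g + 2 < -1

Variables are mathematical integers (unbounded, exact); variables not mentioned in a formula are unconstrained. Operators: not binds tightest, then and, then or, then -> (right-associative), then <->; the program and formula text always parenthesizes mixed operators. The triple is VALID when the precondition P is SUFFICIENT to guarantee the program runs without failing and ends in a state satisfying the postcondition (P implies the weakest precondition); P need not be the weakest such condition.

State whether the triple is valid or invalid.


Working backward. After the program, the postcondition w + 6 <= -1 or g + 2 < -1 must hold; in canonical form it is w <= -7 or g < -3.
Before cnt := val + g - 6: w <= -7 or g < -3
Before g := q: w <= -7 or q < -3
Before w := 3*val + 6: 3*val <= -13 or q < -3
The weakest precondition is 3*val <= -13 or q < -3.
Check whether val = -5 implies it.
Every state satisfying the precondition satisfies the weakest precondition: the implication holds.
Answer: valid


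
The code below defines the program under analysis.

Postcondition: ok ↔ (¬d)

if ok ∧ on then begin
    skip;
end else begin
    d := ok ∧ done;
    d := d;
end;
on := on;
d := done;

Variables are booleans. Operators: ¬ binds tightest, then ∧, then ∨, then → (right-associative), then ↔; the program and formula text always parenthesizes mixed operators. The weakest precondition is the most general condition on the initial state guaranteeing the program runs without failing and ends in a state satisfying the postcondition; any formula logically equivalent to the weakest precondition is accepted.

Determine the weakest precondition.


Working backward. After the program, ok ↔ (¬d) must hold.
Before d := done: ok ↔ (¬done)
Before on := on: ok ↔ (¬done)
Then branch requires ok ↔ (¬done); else branch requires ok ↔ (¬done).
Before the if: ((ok ∧ on) → (ok ↔ (¬done))) ∧ ((¬(ok ∧ on)) → (ok ↔ (¬done)))
Answer: WP = ((ok ∧ on) → (ok ↔ (¬done))) ∧ ((¬(ok ∧ on)) → (ok ↔ (¬done)))


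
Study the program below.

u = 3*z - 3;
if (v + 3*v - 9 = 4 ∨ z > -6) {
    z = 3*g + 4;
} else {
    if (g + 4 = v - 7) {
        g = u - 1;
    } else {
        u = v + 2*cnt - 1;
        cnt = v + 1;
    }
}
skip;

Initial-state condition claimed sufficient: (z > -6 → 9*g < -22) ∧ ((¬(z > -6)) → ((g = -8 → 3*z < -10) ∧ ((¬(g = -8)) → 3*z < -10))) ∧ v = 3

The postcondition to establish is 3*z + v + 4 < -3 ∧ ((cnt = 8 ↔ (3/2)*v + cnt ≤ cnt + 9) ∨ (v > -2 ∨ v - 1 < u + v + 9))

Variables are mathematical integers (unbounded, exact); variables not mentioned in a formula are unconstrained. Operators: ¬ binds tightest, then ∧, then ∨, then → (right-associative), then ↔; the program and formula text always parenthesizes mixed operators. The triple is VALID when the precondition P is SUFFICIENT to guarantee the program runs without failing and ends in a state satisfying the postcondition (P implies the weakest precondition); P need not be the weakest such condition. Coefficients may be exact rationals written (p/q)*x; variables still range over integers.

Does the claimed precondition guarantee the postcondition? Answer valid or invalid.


Working backward. After the program, the postcondition 3*z + v + 4 < -3 ∧ ((cnt = 8 ↔ (3/2)*v + cnt ≤ cnt + 9) ∨ (v > -2 ∨ v - 1 < u + v + 9)) must hold; in canonical form it is v + 3*z < -7 ∧ ((cnt = 8 ↔ (3/2)*v ≤ 9) ∨ v > -2 ∨ u > -10).
Before skip: v + 3*z < -7 ∧ ((cnt = 8 ↔ (3/2)*v ≤ 9) ∨ v > -2 ∨ u > -10)
Then branch requires 9*g + v < -19 ∧ ((cnt = 8 ↔ (3/2)*v ≤ 9) ∨ v > -2 ∨ u > -10); else branch requires (g = v - 11 → (v + 3*z < -7 ∧ ((cnt = 8 ↔ (3/2)*v ≤ 9) ∨ v > -2 ∨ u > -10))) ∧ ((¬(g = v - 11)) → (v + 3*z < -7 ∧ ((v = 7 ↔ (3/2)*v ≤ 9) ∨ v > -2 ∨ 2*cnt + v > -9))).
Before the if: ((4*v = 13 ∨ z > -6) → (9*g + v < -19 ∧ ((cnt = 8 ↔ (3/2)*v ≤ 9) ∨ v > -2 ∨ u > -10))) ∧ ((¬(4*v = 13 ∨ z > -6)) → ((g = v - 11 → (v + 3*z < -7 ∧ ((cnt = 8 ↔ (3/2)*v ≤ 9) ∨ v > -2 ∨ u > -10))) ∧ ((¬(g = v - 11)) → (v + 3*z < -7 ∧ ((v = 7 ↔ (3/2)*v ≤ 9) ∨ v > -2 ∨ 2*cnt + v > -9)))))
Before u := 3*z - 3: ((4*v = 13 ∨ z > -6) → (9*g + v < -19 ∧ ((cnt = 8 ↔ (3/2)*v ≤ 9) ∨ v > -2 ∨ 3*z > -7))) ∧ ((¬(4*v = 13 ∨ z > -6)) → ((g = v - 11 → (v + 3*z < -7 ∧ ((cnt = 8 ↔ (3/2)*v ≤ 9) ∨ v > -2 ∨ 3*z > -7))) ∧ ((¬(g = v - 11)) → (v + 3*z < -7 ∧ ((v = 7 ↔ (3/2)*v ≤ 9) ∨ v > -2 ∨ 2*cnt + v > -9)))))
The weakest precondition is ((4*v = 13 ∨ z > -6) → (9*g + v < -19 ∧ ((cnt = 8 ↔ (3/2)*v ≤ 9) ∨ v > -2 ∨ 3*z > -7))) ∧ ((¬(4*v = 13 ∨ z > -6)) → ((g = v - 11 → (v + 3*z < -7 ∧ ((cnt = 8 ↔ (3/2)*v ≤ 9) ∨ v > -2 ∨ 3*z > -7))) ∧ ((¬(g = v - 11)) → (v + 3*z < -7 ∧ ((v = 7 ↔ (3/2)*v ≤ 9) ∨ v > -2 ∨ 2*cnt + v > -9))))).
Check whether (z > -6 → 9*g < -22) ∧ ((¬(z > -6)) → ((g = -8 → 3*z < -10) ∧ ((¬(g = -8)) → 3*z < -10))) ∧ v = 3 implies it.
Every state satisfying the precondition satisfies the weakest precondition: the implication holds.
Answer: valid


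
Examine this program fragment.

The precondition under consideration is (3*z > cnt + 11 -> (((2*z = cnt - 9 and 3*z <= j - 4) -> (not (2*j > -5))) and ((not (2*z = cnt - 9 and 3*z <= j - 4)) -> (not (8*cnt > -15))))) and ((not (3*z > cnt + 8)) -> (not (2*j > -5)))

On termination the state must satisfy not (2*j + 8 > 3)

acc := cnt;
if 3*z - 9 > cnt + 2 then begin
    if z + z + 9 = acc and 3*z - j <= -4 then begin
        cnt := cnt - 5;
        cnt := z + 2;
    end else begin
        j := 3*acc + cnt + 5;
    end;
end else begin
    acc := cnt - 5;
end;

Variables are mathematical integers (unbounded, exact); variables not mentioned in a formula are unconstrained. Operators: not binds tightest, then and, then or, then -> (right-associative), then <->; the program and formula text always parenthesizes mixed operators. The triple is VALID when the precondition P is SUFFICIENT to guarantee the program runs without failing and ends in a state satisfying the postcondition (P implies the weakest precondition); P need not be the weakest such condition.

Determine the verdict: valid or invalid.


Working backward. After the program, the postcondition not (2*j + 8 > 3) must hold; in canonical form it is not (2*j > -5).
Then branch requires ((2*z = acc - 9 and 3*z <= j - 4) -> (not (2*j > -5))) and ((not (2*z = acc - 9 and 3*z <= j - 4)) -> (not (6*acc + 2*cnt > -15))); else branch requires not (2*j > -5).
Before the if: (3*z > cnt + 11 -> (((2*z = acc - 9 and 3*z <= j - 4) -> (not (2*j > -5))) and ((not (2*z = acc - 9 and 3*z <= j - 4)) -> (not (6*acc + 2*cnt > -15))))) and ((not (3*z > cnt + 11)) -> (not (2*j > -5)))
Before acc := cnt: (3*z > cnt + 11 -> (((2*z = cnt - 9 and 3*z <= j - 4) -> (not (2*j > -5))) and ((not (2*z = cnt - 9 and 3*z <= j - 4)) -> (not (8*cnt > -15))))) and ((not (3*z > cnt + 11)) -> (not (2*j > -5)))
The weakest precondition is (3*z > cnt + 11 -> (((2*z = cnt - 9 and 3*z <= j - 4) -> (not (2*j > -5))) and ((not (2*z = cnt - 9 and 3*z <= j - 4)) -> (not (8*cnt > -15))))) and ((not (3*z > cnt + 11)) -> (not (2*j > -5))).
Check whether (3*z > cnt + 11 -> (((2*z = cnt - 9 and 3*z <= j - 4) -> (not (2*j > -5))) and ((not (2*z = cnt - 9 and 3*z <= j - 4)) -> (not (8*cnt > -15))))) and ((not (3*z > cnt + 8)) -> (not (2*j > -5))) implies it.
Countermodel: at the initial state cnt = -9, j = -2, z = 0, the precondition holds but the weakest precondition fails.
Answer: invalid


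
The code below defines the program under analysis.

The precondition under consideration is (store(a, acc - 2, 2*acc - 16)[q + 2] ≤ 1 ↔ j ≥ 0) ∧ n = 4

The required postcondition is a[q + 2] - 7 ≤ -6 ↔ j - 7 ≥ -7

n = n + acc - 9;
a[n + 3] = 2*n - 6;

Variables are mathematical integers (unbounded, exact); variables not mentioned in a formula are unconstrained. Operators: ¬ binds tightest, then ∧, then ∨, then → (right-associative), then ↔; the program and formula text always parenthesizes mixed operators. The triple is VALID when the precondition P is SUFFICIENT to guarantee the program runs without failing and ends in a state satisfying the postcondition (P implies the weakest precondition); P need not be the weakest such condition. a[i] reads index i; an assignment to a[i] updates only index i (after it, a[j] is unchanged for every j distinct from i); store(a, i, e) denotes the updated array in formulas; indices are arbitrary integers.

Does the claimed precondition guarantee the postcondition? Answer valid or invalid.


Working backward. After the program, the postcondition a[q + 2] - 7 ≤ -6 ↔ j - 7 ≥ -7 must hold; in canonical form it is a[q + 2] ≤ 1 ↔ j ≥ 0.
Before a[n + 3] := 2*n - 6: store(a, n + 3, 2*n - 6)[q + 2] ≤ 1 ↔ j ≥ 0
Before n := n + acc - 9: store(a, acc + n - 6, 2*acc + 2*n - 24)[q + 2] ≤ 1 ↔ j ≥ 0
The weakest precondition is store(a, acc + n - 6, 2*acc + 2*n - 24)[q + 2] ≤ 1 ↔ j ≥ 0.
Check whether (store(a, acc - 2, 2*acc - 16)[q + 2] ≤ 1 ↔ j ≥ 0) ∧ n = 4 implies it.
Every state satisfying the precondition satisfies the weakest precondition: the implication holds.
Answer: valid


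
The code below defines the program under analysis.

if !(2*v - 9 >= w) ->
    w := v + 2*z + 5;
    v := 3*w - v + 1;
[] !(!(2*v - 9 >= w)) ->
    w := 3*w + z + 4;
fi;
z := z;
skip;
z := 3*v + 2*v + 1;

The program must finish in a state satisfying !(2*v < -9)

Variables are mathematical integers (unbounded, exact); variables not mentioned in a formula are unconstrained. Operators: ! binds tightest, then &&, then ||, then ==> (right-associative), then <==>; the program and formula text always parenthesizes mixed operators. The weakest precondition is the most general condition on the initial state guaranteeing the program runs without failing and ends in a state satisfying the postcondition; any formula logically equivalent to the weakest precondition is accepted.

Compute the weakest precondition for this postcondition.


Working backward. After the program, !(2*v < -9) must hold.
Before z := 3*v + 2*v + 1: !(2*v < -9)
Before skip: !(2*v < -9)
Before z := z: !(2*v < -9)
Then branch requires !(4*v + 12*z < -41); else branch requires !(2*v < -9).
Before the if: ((!(2*v >= w + 9)) ==> (!(4*v + 12*z < -41))) && (2*v >= w + 9 ==> (!(2*v < -9)))
Answer: WP = ((!(2*v >= w + 9)) ==> (!(4*v + 12*z < -41))) && (2*v >= w + 9 ==> (!(2*v < -9)))


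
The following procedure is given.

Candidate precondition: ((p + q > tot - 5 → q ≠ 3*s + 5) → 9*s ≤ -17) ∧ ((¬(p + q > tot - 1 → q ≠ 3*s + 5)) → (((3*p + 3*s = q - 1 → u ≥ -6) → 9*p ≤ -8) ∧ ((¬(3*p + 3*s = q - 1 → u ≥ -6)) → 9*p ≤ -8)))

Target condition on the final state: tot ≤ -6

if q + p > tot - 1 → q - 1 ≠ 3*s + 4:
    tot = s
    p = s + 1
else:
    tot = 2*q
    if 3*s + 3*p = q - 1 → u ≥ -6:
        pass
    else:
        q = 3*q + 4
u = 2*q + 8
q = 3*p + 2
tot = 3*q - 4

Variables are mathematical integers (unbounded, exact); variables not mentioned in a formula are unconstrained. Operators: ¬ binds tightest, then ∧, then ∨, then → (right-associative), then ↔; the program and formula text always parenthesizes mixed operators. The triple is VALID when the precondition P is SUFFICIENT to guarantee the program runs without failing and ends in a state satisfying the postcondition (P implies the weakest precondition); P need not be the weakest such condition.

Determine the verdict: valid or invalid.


Working backward. After the program, tot ≤ -6 must hold.
Before tot := 3*q - 4: 3*q ≤ -2
Before q := 3*p + 2: 9*p ≤ -8
Before u := 2*q + 8: 9*p ≤ -8
Then branch requires 9*s ≤ -17; else branch requires ((3*p + 3*s = q - 1 → u ≥ -6) → 9*p ≤ -8) ∧ ((¬(3*p + 3*s = q - 1 → u ≥ -6)) → 9*p ≤ -8).
Before the if: ((p + q > tot - 1 → q ≠ 3*s + 5) → 9*s ≤ -17) ∧ ((¬(p + q > tot - 1 → q ≠ 3*s + 5)) → (((3*p + 3*s = q - 1 → u ≥ -6) → 9*p ≤ -8) ∧ ((¬(3*p + 3*s = q - 1 → u ≥ -6)) → 9*p ≤ -8)))
The weakest precondition is ((p + q > tot - 1 → q ≠ 3*s + 5) → 9*s ≤ -17) ∧ ((¬(p + q > tot - 1 → q ≠ 3*s + 5)) → (((3*p + 3*s = q - 1 → u ≥ -6) → 9*p ≤ -8) ∧ ((¬(3*p + 3*s = q - 1 → u ≥ -6)) → 9*p ≤ -8))).
Check whether ((p + q > tot - 5 → q ≠ 3*s + 5) → 9*s ≤ -17) ∧ ((¬(p + q > tot - 1 → q ≠ 3*s + 5)) → (((3*p + 3*s = q - 1 → u ≥ -6) → 9*p ≤ -8) ∧ ((¬(3*p + 3*s = q - 1 → u ≥ -6)) → 9*p ≤ -8))) implies it.
Countermodel: at the initial state p = -3, q = 2, s = -1, tot = 0, u = 0, the precondition holds but the weakest precondition fails.
Answer: invalid


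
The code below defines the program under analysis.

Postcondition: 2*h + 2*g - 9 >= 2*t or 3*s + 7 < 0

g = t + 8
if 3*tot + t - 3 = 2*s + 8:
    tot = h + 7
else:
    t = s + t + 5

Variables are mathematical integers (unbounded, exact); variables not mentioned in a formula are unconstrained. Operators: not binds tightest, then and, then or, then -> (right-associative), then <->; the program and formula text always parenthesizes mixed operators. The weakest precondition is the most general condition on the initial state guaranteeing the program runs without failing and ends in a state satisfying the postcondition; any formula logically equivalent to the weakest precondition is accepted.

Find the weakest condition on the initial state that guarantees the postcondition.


Working backward. After the program, the postcondition 2*h + 2*g - 9 >= 2*t or 3*s + 7 < 0 must hold; in canonical form it is 2*g + 2*h >= 2*t + 9 or 3*s < -7.
Then branch requires 2*g + 2*h >= 2*t + 9 or 3*s < -7; else branch requires 2*g + 2*h >= 2*s + 2*t + 19 or 3*s < -7.
Before the if: (t + 3*tot = 2*s + 11 -> (2*g + 2*h >= 2*t + 9 or 3*s < -7)) and ((not (t + 3*tot = 2*s + 11)) -> (2*g + 2*h >= 2*s + 2*t + 19 or 3*s < -7))
Before g := t + 8: (t + 3*tot = 2*s + 11 -> (2*h >= -7 or 3*s < -7)) and ((not (t + 3*tot = 2*s + 11)) -> (2*h >= 2*s + 3 or 3*s < -7))
Answer: WP = (t + 3*tot = 2*s + 11 -> (2*h >= -7 or 3*s < -7)) and ((not (t + 3*tot = 2*s + 11)) -> (2*h >= 2*s + 3 or 3*s < -7))


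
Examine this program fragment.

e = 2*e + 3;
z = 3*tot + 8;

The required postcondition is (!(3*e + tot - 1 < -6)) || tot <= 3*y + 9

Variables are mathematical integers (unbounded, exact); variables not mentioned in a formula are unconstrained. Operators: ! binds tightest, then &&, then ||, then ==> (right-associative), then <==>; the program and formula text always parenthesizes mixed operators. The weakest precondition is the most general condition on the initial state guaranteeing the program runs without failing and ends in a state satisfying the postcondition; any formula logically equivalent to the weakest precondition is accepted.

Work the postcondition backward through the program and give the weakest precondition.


Working backward. After the program, the postcondition (!(3*e + tot - 1 < -6)) || tot <= 3*y + 9 must hold; in canonical form it is (!(3*e + tot < -5)) || tot <= 3*y + 9.
Before z := 3*tot + 8: (!(3*e + tot < -5)) || tot <= 3*y + 9
Before e := 2*e + 3: (!(6*e + tot < -14)) || tot <= 3*y + 9
Answer: WP = (!(6*e + tot < -14)) || tot <= 3*y + 9


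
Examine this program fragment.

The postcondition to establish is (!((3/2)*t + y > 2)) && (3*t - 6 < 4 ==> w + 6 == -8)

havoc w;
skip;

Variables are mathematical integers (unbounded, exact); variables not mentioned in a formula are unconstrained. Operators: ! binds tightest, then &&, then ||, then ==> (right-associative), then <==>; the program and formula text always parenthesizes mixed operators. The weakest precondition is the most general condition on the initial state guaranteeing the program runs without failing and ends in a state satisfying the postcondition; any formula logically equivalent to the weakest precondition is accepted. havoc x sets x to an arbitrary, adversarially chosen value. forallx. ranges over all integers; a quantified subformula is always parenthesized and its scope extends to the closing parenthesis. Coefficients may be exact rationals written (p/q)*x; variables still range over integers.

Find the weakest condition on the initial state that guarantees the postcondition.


Working backward. After the program, the postcondition (!((3/2)*t + y > 2)) && (3*t - 6 < 4 ==> w + 6 == -8) must hold; in canonical form it is (!((3/2)*t + y > 2)) && (3*t < 10 ==> w == -14).
Before skip: (!((3/2)*t + y > 2)) && (3*t < 10 ==> w == -14)
Before havoc w: forall w_1. ((!((3/2)*t + y > 2)) && (3*t < 10 ==> w_1 == -14))
Answer: WP = forall w_1. ((!((3/2)*t + y > 2)) && (3*t < 10 ==> w_1 == -14))


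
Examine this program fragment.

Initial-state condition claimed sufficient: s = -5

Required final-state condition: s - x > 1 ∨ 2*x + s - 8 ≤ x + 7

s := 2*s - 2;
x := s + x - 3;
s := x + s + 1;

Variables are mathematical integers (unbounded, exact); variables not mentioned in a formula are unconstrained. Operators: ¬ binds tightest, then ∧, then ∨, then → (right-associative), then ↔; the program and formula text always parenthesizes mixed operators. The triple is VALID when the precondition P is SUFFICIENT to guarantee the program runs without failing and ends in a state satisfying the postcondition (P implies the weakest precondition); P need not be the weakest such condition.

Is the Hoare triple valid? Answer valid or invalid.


Working backward. After the program, the postcondition s - x > 1 ∨ 2*x + s - 8 ≤ x + 7 must hold; in canonical form it is s > x + 1 ∨ s + x ≤ 15.
Before s := x + s + 1: s > 0 ∨ s + 2*x ≤ 14
Before x := s + x - 3: s > 0 ∨ 3*s + 2*x ≤ 20
Before s := 2*s - 2: 2*s > 2 ∨ 6*s + 2*x ≤ 26
The weakest precondition is 2*s > 2 ∨ 6*s + 2*x ≤ 26.
Check whether s = -5 implies it.
Countermodel: at the initial state s = -5, x = 29, the precondition holds but the weakest precondition fails.
Answer: invalid


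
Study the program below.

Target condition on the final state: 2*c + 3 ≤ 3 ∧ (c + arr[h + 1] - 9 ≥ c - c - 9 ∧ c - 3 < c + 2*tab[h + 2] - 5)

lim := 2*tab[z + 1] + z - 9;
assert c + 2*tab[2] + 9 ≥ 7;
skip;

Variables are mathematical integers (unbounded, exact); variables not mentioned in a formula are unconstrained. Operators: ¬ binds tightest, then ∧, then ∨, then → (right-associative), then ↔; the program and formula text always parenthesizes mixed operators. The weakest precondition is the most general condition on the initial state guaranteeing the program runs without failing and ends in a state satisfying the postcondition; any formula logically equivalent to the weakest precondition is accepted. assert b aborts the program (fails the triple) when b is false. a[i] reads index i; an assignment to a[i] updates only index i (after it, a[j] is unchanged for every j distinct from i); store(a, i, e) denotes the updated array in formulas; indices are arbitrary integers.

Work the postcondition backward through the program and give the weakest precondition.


Working backward. After the program, the postcondition 2*c + 3 ≤ 3 ∧ (c + arr[h + 1] - 9 ≥ c - c - 9 ∧ c - 3 < c + 2*tab[h + 2] - 5) must hold; in canonical form it is 2*c ≤ 0 ∧ arr[h + 1] + c ≥ 0 ∧ 2*tab[h + 2] > 2.
Before skip: 2*c ≤ 0 ∧ arr[h + 1] + c ≥ 0 ∧ 2*tab[h + 2] > 2
Before assert c + 2*tab[2] + 9 ≥ 7: 2*tab[2] + c ≥ -2 ∧ 2*c ≤ 0 ∧ arr[h + 1] + c ≥ 0 ∧ 2*tab[h + 2] > 2
Before lim := 2*tab[z + 1] + z - 9: 2*tab[2] + c ≥ -2 ∧ 2*c ≤ 0 ∧ arr[h + 1] + c ≥ 0 ∧ 2*tab[h + 2] > 2
Answer: WP = 2*tab[2] + c ≥ -2 ∧ 2*c ≤ 0 ∧ arr[h + 1] + c ≥ 0 ∧ 2*tab[h + 2] > 2


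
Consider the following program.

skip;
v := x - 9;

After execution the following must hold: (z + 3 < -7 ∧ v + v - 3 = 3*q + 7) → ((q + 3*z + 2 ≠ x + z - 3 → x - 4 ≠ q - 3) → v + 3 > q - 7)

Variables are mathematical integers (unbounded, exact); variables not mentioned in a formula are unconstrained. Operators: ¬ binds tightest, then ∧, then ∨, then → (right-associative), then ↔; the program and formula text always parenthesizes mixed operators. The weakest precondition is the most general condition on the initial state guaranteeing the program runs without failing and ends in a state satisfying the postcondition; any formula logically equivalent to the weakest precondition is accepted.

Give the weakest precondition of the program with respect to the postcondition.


Working backward. After the program, the postcondition (z + 3 < -7 ∧ v + v - 3 = 3*q + 7) → ((q + 3*z + 2 ≠ x + z - 3 → x - 4 ≠ q - 3) → v + 3 > q - 7) must hold; in canonical form it is (z < -10 ∧ 2*v = 3*q + 10) → ((q + 2*z ≠ x - 5 → x ≠ q + 1) → v > q - 10).
Before v := x - 9: (z < -10 ∧ 2*x = 3*q + 28) → ((q + 2*z ≠ x - 5 → x ≠ q + 1) → x > q - 1)
Before skip: (z < -10 ∧ 2*x = 3*q + 28) → ((q + 2*z ≠ x - 5 → x ≠ q + 1) → x > q - 1)
Answer: WP = (z < -10 ∧ 2*x = 3*q + 28) → ((q + 2*z ≠ x - 5 → x ≠ q + 1) → x > q - 1)


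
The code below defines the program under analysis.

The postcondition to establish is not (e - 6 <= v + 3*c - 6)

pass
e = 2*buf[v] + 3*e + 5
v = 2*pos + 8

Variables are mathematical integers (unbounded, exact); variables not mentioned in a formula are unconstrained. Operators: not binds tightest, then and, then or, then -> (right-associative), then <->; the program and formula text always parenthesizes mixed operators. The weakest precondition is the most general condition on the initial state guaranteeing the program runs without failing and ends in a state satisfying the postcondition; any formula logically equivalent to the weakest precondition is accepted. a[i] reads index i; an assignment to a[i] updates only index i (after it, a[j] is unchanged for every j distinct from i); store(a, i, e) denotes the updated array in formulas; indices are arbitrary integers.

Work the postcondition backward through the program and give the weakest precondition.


Working backward. After the program, the postcondition not (e - 6 <= v + 3*c - 6) must hold; in canonical form it is not (e <= 3*c + v).
Before v := 2*pos + 8: not (e <= 3*c + 2*pos + 8)
Before e := 2*buf[v] + 3*e + 5: not (2*buf[v] + 3*e <= 3*c + 2*pos + 3)
Before skip: not (2*buf[v] + 3*e <= 3*c + 2*pos + 3)
Answer: WP = not (2*buf[v] + 3*e <= 3*c + 2*pos + 3)


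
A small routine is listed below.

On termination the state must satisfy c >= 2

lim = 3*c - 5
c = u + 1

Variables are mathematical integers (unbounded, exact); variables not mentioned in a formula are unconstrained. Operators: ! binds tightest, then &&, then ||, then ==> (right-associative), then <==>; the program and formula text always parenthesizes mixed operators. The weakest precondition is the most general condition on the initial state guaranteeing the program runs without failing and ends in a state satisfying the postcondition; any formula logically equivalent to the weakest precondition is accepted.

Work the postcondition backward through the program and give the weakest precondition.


Working backward. After the program, c >= 2 must hold.
Before c := u + 1: u >= 1
Before lim := 3*c - 5: u >= 1
Answer: WP = u >= 1


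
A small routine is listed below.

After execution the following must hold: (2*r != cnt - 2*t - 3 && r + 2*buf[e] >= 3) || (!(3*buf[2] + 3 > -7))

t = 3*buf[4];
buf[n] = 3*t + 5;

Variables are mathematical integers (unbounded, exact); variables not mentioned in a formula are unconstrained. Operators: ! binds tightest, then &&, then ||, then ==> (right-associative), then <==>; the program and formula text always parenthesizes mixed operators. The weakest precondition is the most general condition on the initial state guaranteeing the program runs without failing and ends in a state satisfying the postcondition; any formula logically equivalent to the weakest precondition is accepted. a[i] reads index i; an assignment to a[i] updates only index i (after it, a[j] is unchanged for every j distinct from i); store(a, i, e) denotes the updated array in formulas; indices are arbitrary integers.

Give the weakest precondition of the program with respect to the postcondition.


Working backward. After the program, the postcondition (2*r != cnt - 2*t - 3 && r + 2*buf[e] >= 3) || (!(3*buf[2] + 3 > -7)) must hold; in canonical form it is (2*r + 2*t != cnt - 3 && 2*buf[e] + r >= 3) || (!(3*buf[2] > -10)).
Before buf[n] := 3*t + 5: (2*r + 2*t != cnt - 3 && 2*store(buf, n, 3*t + 5)[e] + r >= 3) || (!(3*store(buf, n, 3*t + 5)[2] > -10))
Before t := 3*buf[4]: (6*buf[4] + 2*r != cnt - 3 && 2*store(buf, n, 9*buf[4] + 5)[e] + r >= 3) || (!(3*store(buf, n, 9*buf[4] + 5)[2] > -10))
Answer: WP = (6*buf[4] + 2*r != cnt - 3 && 2*store(buf, n, 9*buf[4] + 5)[e] + r >= 3) || (!(3*store(buf, n, 9*buf[4] + 5)[2] > -10))


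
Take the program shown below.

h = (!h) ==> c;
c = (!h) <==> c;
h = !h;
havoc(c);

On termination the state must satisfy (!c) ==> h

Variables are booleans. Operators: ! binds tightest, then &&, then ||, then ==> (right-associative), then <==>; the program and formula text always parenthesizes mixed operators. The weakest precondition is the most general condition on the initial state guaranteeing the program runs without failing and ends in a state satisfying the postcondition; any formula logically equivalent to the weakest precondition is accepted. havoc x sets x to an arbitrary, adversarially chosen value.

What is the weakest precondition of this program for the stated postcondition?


Working backward. After the program, (!c) ==> h must hold.
Before havoc c: h
Before h := !h: !h
Before c := (!h) <==> c: !h
Before h := (!h) ==> c: !((!h) ==> c)
Answer: WP = !((!h) ==> c)


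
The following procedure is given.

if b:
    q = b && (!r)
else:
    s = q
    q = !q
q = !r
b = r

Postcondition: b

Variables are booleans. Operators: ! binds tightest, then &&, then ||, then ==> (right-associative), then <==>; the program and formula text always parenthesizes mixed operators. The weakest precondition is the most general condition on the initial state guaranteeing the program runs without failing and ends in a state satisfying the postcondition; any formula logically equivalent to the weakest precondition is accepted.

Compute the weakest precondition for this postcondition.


Working backward. After the program, b must hold.
Before b := r: r
Before q := !r: r
Then branch requires r; else branch requires r.
Before the if: (b ==> r) && ((!b) ==> r)
Answer: WP = (b ==> r) && ((!b) ==> r)


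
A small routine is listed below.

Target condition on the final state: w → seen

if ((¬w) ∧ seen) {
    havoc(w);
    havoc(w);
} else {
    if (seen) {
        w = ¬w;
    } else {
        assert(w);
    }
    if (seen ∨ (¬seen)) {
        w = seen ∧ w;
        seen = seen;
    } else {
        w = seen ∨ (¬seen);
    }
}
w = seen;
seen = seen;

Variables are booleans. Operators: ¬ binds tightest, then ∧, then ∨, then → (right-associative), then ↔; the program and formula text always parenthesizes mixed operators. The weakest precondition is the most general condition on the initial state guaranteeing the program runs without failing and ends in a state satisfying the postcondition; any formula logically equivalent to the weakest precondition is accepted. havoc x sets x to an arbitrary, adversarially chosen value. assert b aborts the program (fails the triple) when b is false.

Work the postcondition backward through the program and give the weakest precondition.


Working backward. After the program, w → seen must hold.
Before seen := seen: w → seen
Before w := seen: true
Then branch requires true; else branch requires (¬seen) → w.
Before the if: (¬((¬w) ∧ seen)) → ((¬seen) → w)
Answer: WP = (¬((¬w) ∧ seen)) → ((¬seen) → w)


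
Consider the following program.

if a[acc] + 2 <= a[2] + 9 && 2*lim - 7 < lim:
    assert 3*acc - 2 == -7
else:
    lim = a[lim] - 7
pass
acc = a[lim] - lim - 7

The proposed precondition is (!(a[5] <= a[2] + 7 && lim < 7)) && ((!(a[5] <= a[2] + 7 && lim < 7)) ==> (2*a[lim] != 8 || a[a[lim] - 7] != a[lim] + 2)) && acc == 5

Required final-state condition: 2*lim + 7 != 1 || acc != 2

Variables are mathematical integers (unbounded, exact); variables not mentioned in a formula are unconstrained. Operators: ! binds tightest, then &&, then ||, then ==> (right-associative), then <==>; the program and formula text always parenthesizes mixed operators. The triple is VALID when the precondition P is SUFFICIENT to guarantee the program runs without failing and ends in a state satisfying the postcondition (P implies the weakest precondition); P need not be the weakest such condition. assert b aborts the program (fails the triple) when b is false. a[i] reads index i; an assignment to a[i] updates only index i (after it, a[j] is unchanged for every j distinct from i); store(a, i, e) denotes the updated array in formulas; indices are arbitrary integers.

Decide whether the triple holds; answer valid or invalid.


Working backward. After the program, the postcondition 2*lim + 7 != 1 || acc != 2 must hold; in canonical form it is 2*lim != -6 || acc != 2.
Before acc := a[lim] - lim - 7: 2*lim != -6 || a[lim] != lim + 9
Before skip: 2*lim != -6 || a[lim] != lim + 9
Then branch requires 3*acc == -5 && (2*lim != -6 || a[lim] != lim + 9); else branch requires 2*a[lim] != 8 || a[a[lim] - 7] != a[lim] + 2.
Before the if: ((a[acc] <= a[2] + 7 && lim < 7) ==> (3*acc == -5 && (2*lim != -6 || a[lim] != lim + 9))) && ((!(a[acc] <= a[2] + 7 && lim < 7)) ==> (2*a[lim] != 8 || a[a[lim] - 7] != a[lim] + 2))
The weakest precondition is ((a[acc] <= a[2] + 7 && lim < 7) ==> (3*acc == -5 && (2*lim != -6 || a[lim] != lim + 9))) && ((!(a[acc] <= a[2] + 7 && lim < 7)) ==> (2*a[lim] != 8 || a[a[lim] - 7] != a[lim] + 2)).
Check whether (!(a[5] <= a[2] + 7 && lim < 7)) && ((!(a[5] <= a[2] + 7 && lim < 7)) ==> (2*a[lim] != 8 || a[a[lim] - 7] != a[lim] + 2)) && acc == 5 implies it.
Every state satisfying the precondition satisfies the weakest precondition: the implication holds.
Answer: valid


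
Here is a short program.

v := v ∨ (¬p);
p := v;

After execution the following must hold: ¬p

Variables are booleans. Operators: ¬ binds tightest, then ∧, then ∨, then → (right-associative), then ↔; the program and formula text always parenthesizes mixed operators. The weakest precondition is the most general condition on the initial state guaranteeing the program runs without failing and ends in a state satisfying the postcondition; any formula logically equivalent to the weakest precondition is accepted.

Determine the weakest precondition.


Working backward. After the program, ¬p must hold.
Before p := v: ¬v
Before v := v ∨ (¬p): ¬(v ∨ (¬p))
Answer: WP = ¬(v ∨ (¬p))


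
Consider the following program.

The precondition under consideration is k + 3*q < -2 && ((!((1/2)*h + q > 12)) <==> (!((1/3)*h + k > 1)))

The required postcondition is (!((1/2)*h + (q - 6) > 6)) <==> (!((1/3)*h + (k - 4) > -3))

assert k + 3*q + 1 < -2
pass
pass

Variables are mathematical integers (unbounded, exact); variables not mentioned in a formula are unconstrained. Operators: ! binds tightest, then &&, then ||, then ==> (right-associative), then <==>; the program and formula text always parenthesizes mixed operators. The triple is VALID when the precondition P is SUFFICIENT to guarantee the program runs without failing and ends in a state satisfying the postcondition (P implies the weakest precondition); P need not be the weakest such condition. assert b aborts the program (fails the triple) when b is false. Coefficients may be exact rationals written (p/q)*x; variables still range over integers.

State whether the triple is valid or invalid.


Working backward. After the program, the postcondition (!((1/2)*h + (q - 6) > 6)) <==> (!((1/3)*h + (k - 4) > -3)) must hold; in canonical form it is (!((1/2)*h + q > 12)) <==> (!((1/3)*h + k > 1)).
Before skip: (!((1/2)*h + q > 12)) <==> (!((1/3)*h + k > 1))
Before skip: (!((1/2)*h + q > 12)) <==> (!((1/3)*h + k > 1))
Before assert k + 3*q + 1 < -2: k + 3*q < -3 && ((!((1/2)*h + q > 12)) <==> (!((1/3)*h + k > 1)))
The weakest precondition is k + 3*q < -3 && ((!((1/2)*h + q > 12)) <==> (!((1/3)*h + k > 1))).
Check whether k + 3*q < -2 && ((!((1/2)*h + q > 12)) <==> (!((1/3)*h + k > 1))) implies it.
Countermodel: at the initial state h = 27, k = 0, q = -1, the precondition holds but the weakest precondition fails.
Answer: invalid


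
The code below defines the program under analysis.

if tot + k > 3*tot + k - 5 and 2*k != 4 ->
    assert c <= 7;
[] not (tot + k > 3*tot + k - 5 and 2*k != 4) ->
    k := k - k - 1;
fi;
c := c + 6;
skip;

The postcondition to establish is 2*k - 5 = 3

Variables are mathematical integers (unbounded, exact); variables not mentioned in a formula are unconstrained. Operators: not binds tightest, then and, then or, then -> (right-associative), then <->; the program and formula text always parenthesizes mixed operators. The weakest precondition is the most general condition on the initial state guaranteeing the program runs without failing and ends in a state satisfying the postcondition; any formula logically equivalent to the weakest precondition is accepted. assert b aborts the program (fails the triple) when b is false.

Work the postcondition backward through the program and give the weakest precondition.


Working backward. After the program, the postcondition 2*k - 5 = 3 must hold; in canonical form it is 2*k = 8.
Before skip: 2*k = 8
Before c := c + 6: 2*k = 8
Then branch requires c <= 7 and 2*k = 8; else branch requires false.
Before the if: ((2*tot < 5 and 2*k != 4) -> (c <= 7 and 2*k = 8)) and 2*tot < 5 and 2*k != 4
Answer: WP = ((2*tot < 5 and 2*k != 4) -> (c <= 7 and 2*k = 8)) and 2*tot < 5 and 2*k != 4


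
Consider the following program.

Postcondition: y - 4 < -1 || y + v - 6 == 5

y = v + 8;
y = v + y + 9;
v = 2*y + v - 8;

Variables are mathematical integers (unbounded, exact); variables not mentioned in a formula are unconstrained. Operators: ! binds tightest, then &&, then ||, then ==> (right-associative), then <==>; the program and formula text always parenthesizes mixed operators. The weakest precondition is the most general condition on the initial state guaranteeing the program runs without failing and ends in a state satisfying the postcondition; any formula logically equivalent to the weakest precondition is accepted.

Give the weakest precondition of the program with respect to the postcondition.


Working backward. After the program, the postcondition y - 4 < -1 || y + v - 6 == 5 must hold; in canonical form it is y < 3 || v + y == 11.
Before v := 2*y + v - 8: y < 3 || v + 3*y == 19
Before y := v + y + 9: v + y < -6 || 4*v + 3*y == -8
Before y := v + 8: 2*v < -14 || 7*v == -32
Answer: WP = 2*v < -14 || 7*v == -32


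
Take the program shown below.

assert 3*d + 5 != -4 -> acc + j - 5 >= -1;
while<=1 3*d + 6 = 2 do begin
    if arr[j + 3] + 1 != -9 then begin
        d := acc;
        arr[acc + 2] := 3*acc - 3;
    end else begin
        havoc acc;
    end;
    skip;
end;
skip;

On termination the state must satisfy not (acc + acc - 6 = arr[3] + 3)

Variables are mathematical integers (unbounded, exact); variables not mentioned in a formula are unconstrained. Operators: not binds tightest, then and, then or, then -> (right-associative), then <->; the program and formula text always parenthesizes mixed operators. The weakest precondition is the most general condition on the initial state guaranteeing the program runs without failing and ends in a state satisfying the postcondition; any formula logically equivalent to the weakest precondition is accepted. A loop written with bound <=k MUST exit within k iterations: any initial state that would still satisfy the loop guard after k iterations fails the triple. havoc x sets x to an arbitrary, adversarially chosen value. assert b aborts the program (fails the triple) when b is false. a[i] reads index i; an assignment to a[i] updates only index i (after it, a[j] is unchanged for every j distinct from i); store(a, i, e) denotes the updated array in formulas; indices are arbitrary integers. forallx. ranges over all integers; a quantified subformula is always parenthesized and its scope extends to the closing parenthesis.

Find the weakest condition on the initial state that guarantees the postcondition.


Working backward. After the program, the postcondition not (acc + acc - 6 = arr[3] + 3) must hold; in canonical form it is not (2*acc = arr[3] + 9).
Before skip: not (2*acc = arr[3] + 9)
Before the loop (bound <=1), unroll the exhaustion recursion (WP_0 = exit-now case; WP_j = one more guarded iteration, up to j = 1):
  WP_0: (not (3*d = -4)) and (not (2*acc = arr[3] + 9))
  WP_1: (3*d = -4 -> ((arr[j + 3] != -10 -> ((not (3*acc = -4)) and (not (2*acc = store(arr, acc + 2, 3*acc - 3)[3] + 9)))) and ((not (arr[j + 3] != -10)) -> (forall acc_1. ((not (3*d = -4)) and (not (2*acc_1 = arr[3] + 9))))))) and ((not (3*d = -4)) -> (not (2*acc = arr[3] + 9)))
So before the loop: (3*d = -4 -> ((arr[j + 3] != -10 -> ((not (3*acc = -4)) and (not (2*acc = store(arr, acc + 2, 3*acc - 3)[3] + 9)))) and ((not (arr[j + 3] != -10)) -> (forall acc_1. ((not (3*d = -4)) and (not (2*acc_1 = arr[3] + 9))))))) and ((not (3*d = -4)) -> (not (2*acc = arr[3] + 9)))
Before assert 3*d + 5 != -4 -> acc + j - 5 >= -1: (3*d != -9 -> acc + j >= 4) and (3*d = -4 -> ((arr[j + 3] != -10 -> ((not (3*acc = -4)) and (not (2*acc = store(arr, acc + 2, 3*acc - 3)[3] + 9)))) and ((not (arr[j + 3] != -10)) -> (forall acc_1. ((not (3*d = -4)) and (not (2*acc_1 = arr[3] + 9))))))) and ((not (3*d = -4)) -> (not (2*acc = arr[3] + 9)))
Answer: WP = (3*d != -9 -> acc + j >= 4) and (3*d = -4 -> ((arr[j + 3] != -10 -> ((not (3*acc = -4)) and (not (2*acc = store(arr, acc + 2, 3*acc - 3)[3] + 9)))) and ((not (arr[j + 3] != -10)) -> (forall acc_1. ((not (3*d = -4)) and (not (2*acc_1 = arr[3] + 9))))))) and ((not (3*d = -4)) -> (not (2*acc = arr[3] + 9)))
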